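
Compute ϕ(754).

336

Prime factorization: 754 = 2 · 13 · 29.
φ(2) = 2 − 1 = 1.
φ(13) = 13 − 1 = 12.
φ(29) = 29 − 1 = 28.
Multiply: 1 · 12 · 28 = 336.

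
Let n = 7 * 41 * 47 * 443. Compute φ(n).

4879680

φ(7) = 7 − 1 = 6.
φ(41) = 41 − 1 = 40.
φ(47) = 47 − 1 = 46.
φ(443) = 443 − 1 = 442.
Multiply: 6 · 40 · 46 · 442 = 4879680.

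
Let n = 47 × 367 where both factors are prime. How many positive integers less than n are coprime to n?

16836

For distinct primes, φ(pq) = (p−1)(q−1) = 46 × 366 = 16836.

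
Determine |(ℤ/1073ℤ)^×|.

Factor 1073: 1073 = 29 · 37.
φ(1073) = 1073 · (1 − 1/29) · (1 − 1/37)
       = 1073 · 1008/1073 = 1008.

1008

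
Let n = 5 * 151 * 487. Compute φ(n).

φ(367685) = 367685 · (1 − 1/5) · (1 − 1/151) · (1 − 1/487)
       = 367685 · 291600/367685 = 291600.

291600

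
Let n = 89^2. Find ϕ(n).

7832

φ(7921) = 7921 · (1 − 1/89)
       = 7921 · 88/89 = 7832.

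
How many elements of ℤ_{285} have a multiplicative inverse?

144

285 = 3 * 5 * 19.
φ(285) = 285 · (1 − 1/3) · (1 − 1/5) · (1 − 1/19)
       = 285 · 144/285 = 144.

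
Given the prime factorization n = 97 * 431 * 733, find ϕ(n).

φ(30644531) = 30644531 · (1 − 1/97) · (1 − 1/431) · (1 − 1/733)
       = 30644531 · 30216960/30644531 = 30216960.

30216960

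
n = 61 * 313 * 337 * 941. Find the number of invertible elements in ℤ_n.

5912524800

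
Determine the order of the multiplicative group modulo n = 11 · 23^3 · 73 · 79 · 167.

108495953280

φ(128896942493) = 128896942493 · (1 − 1/11) · (1 − 1/23) · (1 − 1/73) · (1 − 1/79) · (1 − 1/167)
       = 128896942493 · 205096320/243661517 = 108495953280.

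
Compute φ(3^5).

φ(3^5) = 3^5 − 3^4 = 243 − 81 = 162.

162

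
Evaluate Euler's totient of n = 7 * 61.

φ(7) = 7 − 1 = 6.
φ(61) = 61 − 1 = 60.
φ(427) = 6 × 60 = 360.

360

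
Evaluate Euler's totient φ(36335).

26208

First factor: 36335 = 5 * 13^2 * 43.
φ(36335) = 36335 · (1 − 1/5) · (1 − 1/13) · (1 − 1/43)
       = 36335 · 2016/2795 = 26208.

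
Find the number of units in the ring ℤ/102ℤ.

102 = 2 * 3 * 17.
φ(102) = 102 · (1 − 1/2) · (1 − 1/3) · (1 − 1/17)
       = 102 · 32/102 = 32.

32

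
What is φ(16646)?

16646 = 2 · 7 · 29 · 41.
φ(2) = 2 − 1 = 1.
φ(7) = 7 − 1 = 6.
φ(29) = 29 − 1 = 28.
φ(41) = 41 − 1 = 40.
Multiply: 1 · 6 · 28 · 40 = 6720.

6720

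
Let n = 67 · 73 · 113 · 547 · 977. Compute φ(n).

φ(295364296177) = 295364296177 · (1 − 1/67) · (1 − 1/73) · (1 − 1/113) · (1 − 1/547) · (1 − 1/977)
       = 295364296177 · 283620040704/295364296177 = 283620040704.

283620040704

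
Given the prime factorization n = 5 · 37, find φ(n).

φ(5) = 5 − 1 = 4.
φ(37) = 37 − 1 = 36.
Multiply: 4 · 36 = 144.

144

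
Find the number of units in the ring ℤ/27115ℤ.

17920

27115 = 5 × 11 × 17 × 29.
φ(5) = 5 − 1 = 4.
φ(11) = 11 − 1 = 10.
φ(17) = 17 − 1 = 16.
φ(29) = 29 − 1 = 28.
φ(27115) = 4 × 10 × 16 × 28 = 17920.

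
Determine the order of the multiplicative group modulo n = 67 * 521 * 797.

27318720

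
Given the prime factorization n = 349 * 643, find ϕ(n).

φ(224407) = 224407 · (1 − 1/349) · (1 − 1/643)
       = 224407 · 223416/224407 = 223416.

223416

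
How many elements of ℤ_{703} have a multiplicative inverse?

First factor: 703 = 19 × 37.
φ(19) = 19 − 1 = 18.
φ(37) = 37 − 1 = 36.
Since φ is multiplicative, φ(703) = 18 · 36 = 648.

648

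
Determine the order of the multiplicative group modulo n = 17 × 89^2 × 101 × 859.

10751769600

φ(17) = 17 − 1 = 16.
φ(89^2) = 89^1·(89−1) = 89·88 = 7832.
φ(101) = 101 − 1 = 100.
φ(859) = 859 − 1 = 858.
Since φ is multiplicative, φ(11682706663) = 16 · 7832 · 100 · 858 = 10751769600.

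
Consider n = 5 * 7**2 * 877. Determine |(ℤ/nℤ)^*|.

147168

φ(5) = 5 − 1 = 4.
φ(7^2) = 7^1·(7−1) = 7·6 = 42.
φ(877) = 877 − 1 = 876.
φ(214865) = 4 × 42 × 876 = 147168.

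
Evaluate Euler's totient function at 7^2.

42

φ(7^2) = 7^2 − 7^1 = 49 − 7 = 42.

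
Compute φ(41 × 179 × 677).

φ(4968503) = 4968503 · (1 − 1/41) · (1 − 1/179) · (1 − 1/677)
       = 4968503 · 4813120/4968503 = 4813120.

4813120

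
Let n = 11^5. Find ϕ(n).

146410

φ(161051) = 161051 · (1 − 1/11)
       = 161051 · 10/11 = 146410.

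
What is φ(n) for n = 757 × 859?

φ(650263) = 650263 · (1 − 1/757) · (1 − 1/859)
       = 650263 · 648648/650263 = 648648.

648648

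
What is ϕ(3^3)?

18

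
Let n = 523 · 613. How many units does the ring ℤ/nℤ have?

319464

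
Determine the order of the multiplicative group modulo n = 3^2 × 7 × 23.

φ(3^2) = 3^1·(3−1) = 3·2 = 6.
φ(7) = 7 − 1 = 6.
φ(23) = 23 − 1 = 22.
Since φ is multiplicative, φ(1449) = 6 · 6 · 22 = 792.

792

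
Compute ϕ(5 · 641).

2560

φ(5) = 5 − 1 = 4.
φ(641) = 641 − 1 = 640.
φ(3205) = 4 × 640 = 2560.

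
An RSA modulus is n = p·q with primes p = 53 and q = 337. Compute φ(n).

17472

φ(53) = 53 − 1 = 52.
φ(337) = 337 − 1 = 336.
Multiply: 52 · 336 = 17472.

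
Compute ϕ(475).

360

Prime factorization: 475 = 5^2 · 19.
φ(475) = 475 · (1 − 1/5) · (1 − 1/19)
       = 475 · 72/95 = 360.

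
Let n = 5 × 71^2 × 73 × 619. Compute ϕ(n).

φ(5) = 5 − 1 = 4.
φ(71^2) = 71^1·(71−1) = 71·70 = 4970.
φ(73) = 73 − 1 = 72.
φ(619) = 619 − 1 = 618.
Multiply: 4 · 4970 · 72 · 618 = 884580480.

884580480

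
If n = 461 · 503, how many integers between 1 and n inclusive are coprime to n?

230920

φ(231883) = 231883 · (1 − 1/461) · (1 − 1/503)
       = 231883 · 230920/231883 = 230920.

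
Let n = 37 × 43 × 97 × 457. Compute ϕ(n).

φ(70527439) = 70527439 · (1 − 1/37) · (1 − 1/43) · (1 − 1/97) · (1 − 1/457)
       = 70527439 · 66189312/70527439 = 66189312.

66189312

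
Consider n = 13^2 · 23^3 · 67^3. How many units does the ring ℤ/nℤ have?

537893742672

φ(618435798149) = 618435798149 · (1 − 1/13) · (1 − 1/23) · (1 − 1/67)
       = 618435798149 · 17424/20033 = 537893742672.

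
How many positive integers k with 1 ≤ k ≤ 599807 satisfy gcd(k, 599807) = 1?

Prime factorization: 599807 = 13 · 29 · 37 · 43.
φ(599807) = 599807 · (1 − 1/13) · (1 − 1/29) · (1 − 1/37) · (1 − 1/43)
       = 599807 · 508032/599807 = 508032.

508032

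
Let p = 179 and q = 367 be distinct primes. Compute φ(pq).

For distinct primes, φ(pq) = (p−1)(q−1) = 178 × 366 = 65148.

65148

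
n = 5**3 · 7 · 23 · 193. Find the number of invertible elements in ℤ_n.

2534400

φ(3884125) = 3884125 · (1 − 1/5) · (1 − 1/7) · (1 − 1/23) · (1 − 1/193)
       = 3884125 · 101376/155365 = 2534400.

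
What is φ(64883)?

Prime factorization: 64883 = 7 · 13 · 23 · 31.
φ(7) = 7 − 1 = 6.
φ(13) = 13 − 1 = 12.
φ(23) = 23 − 1 = 22.
φ(31) = 31 − 1 = 30.
Multiply: 6 · 12 · 22 · 30 = 47520.

47520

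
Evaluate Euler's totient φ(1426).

660

Factor 1426: 1426 = 2 × 23 × 31.
φ(1426) = 1426 · (1 − 1/2) · (1 − 1/23) · (1 − 1/31)
       = 1426 · 660/1426 = 660.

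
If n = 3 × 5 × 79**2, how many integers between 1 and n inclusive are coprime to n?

49296

φ(3) = 3 − 1 = 2.
φ(5) = 5 − 1 = 4.
φ(79^2) = 79^1·(79−1) = 79·78 = 6162.
Since φ is multiplicative, φ(93615) = 2 · 4 · 6162 = 49296.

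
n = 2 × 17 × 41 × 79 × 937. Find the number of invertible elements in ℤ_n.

46725120

φ(103188062) = 103188062 · (1 − 1/2) · (1 − 1/17) · (1 − 1/41) · (1 − 1/79) · (1 − 1/937)
       = 103188062 · 46725120/103188062 = 46725120.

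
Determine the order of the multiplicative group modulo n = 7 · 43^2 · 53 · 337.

φ(7) = 7 − 1 = 6.
φ(43^2) = 43^2 − 43^1 = 1849 − 43 = 1806.
φ(53) = 53 − 1 = 52.
φ(337) = 337 − 1 = 336.
Multiply: 6 · 1806 · 52 · 336 = 189326592.

189326592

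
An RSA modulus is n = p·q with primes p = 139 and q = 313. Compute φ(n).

43056

φ(n) = (p − 1)(q − 1) = (139−1)(313−1) = 138·312 = 43056.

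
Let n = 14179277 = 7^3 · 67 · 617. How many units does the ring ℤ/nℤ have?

11952864

φ(7^3) = 7^2·(7−1) = 49·6 = 294.
φ(67) = 67 − 1 = 66.
φ(617) = 617 − 1 = 616.
Since φ is multiplicative, φ(14179277) = 294 · 66 · 616 = 11952864.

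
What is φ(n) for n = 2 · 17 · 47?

736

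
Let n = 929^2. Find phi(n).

φ(929^2) = 929^1·(929−1) = 929·928 = 862112.

862112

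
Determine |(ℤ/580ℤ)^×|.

224

Prime factorization: 580 = 2^2 × 5 × 29.
φ(580) = 580 · (1 − 1/2) · (1 − 1/5) · (1 − 1/29)
       = 580 · 112/290 = 224.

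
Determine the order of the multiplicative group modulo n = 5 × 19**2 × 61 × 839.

68783040

φ(92378095) = 92378095 · (1 − 1/5) · (1 − 1/19) · (1 − 1/61) · (1 − 1/839)
       = 92378095 · 3620160/4862005 = 68783040.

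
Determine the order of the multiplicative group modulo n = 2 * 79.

φ(158) = 158 · (1 − 1/2) · (1 − 1/79)
       = 158 · 78/158 = 78.

78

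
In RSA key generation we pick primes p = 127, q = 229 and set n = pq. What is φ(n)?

28728

φ(29083) = 29083 · (1 − 1/127) · (1 − 1/229)
       = 29083 · 28728/29083 = 28728.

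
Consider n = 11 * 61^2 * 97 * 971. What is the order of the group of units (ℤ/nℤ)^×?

φ(11) = 11 − 1 = 10.
φ(61^2) = 61^1·(61−1) = 61·60 = 3660.
φ(97) = 97 − 1 = 96.
φ(971) = 971 − 1 = 970.
Multiply: 10 · 3660 · 96 · 970 = 3408192000.

3408192000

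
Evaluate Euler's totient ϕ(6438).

2016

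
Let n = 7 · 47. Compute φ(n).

φ(7) = 7 − 1 = 6.
φ(47) = 47 − 1 = 46.
Multiply: 6 · 46 = 276.

276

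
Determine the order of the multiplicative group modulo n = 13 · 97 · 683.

785664

φ(861263) = 861263 · (1 − 1/13) · (1 − 1/97) · (1 − 1/683)
       = 861263 · 785664/861263 = 785664.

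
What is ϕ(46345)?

46345 = 5 · 13 · 23 · 31.
φ(46345) = 46345 · (1 − 1/5) · (1 − 1/13) · (1 − 1/23) · (1 − 1/31)
       = 46345 · 31680/46345 = 31680.

31680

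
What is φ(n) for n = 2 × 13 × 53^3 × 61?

105168960

φ(236118922) = 236118922 · (1 − 1/2) · (1 − 1/13) · (1 − 1/53) · (1 − 1/61)
       = 236118922 · 37440/84058 = 105168960.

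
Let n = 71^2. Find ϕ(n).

φ(5041) = 5041 · (1 − 1/71)
       = 5041 · 70/71 = 4970.

4970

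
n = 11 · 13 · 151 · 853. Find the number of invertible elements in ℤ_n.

15336000

φ(18418829) = 18418829 · (1 − 1/11) · (1 − 1/13) · (1 − 1/151) · (1 − 1/853)
       = 18418829 · 15336000/18418829 = 15336000.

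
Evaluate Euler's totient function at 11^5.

φ(11^5) = 11^5 − 11^4 = 161051 − 14641 = 146410.

146410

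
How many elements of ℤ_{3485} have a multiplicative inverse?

2560

Prime factorization: 3485 = 5 · 17 · 41.
φ(5) = 5 − 1 = 4.
φ(17) = 17 − 1 = 16.
φ(41) = 41 − 1 = 40.
Multiply: 4 · 16 · 40 = 2560.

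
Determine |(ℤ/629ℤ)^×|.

Factor 629: 629 = 17 · 37.
φ(17) = 17 − 1 = 16.
φ(37) = 37 − 1 = 36.
φ(629) = 16 × 36 = 576.

576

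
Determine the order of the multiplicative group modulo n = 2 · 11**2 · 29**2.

89320

φ(2) = 2 − 1 = 1.
φ(11^2) = 11^2 − 11^1 = 121 − 11 = 110.
φ(29^2) = 29^2 − 29^1 = 841 − 29 = 812.
Since φ is multiplicative, φ(203522) = 1 · 110 · 812 = 89320.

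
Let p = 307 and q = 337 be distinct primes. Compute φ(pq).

φ(pq) = (p−1)(q−1) = 306 · 336 = 102816.

102816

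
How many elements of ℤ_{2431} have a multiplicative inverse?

2431 = 11 · 13 · 17.
φ(11) = 11 − 1 = 10.
φ(13) = 13 − 1 = 12.
φ(17) = 17 − 1 = 16.
Multiply: 10 · 12 · 16 = 1920.

1920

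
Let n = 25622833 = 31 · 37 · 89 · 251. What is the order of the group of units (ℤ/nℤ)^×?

23760000

φ(31) = 31 − 1 = 30.
φ(37) = 37 − 1 = 36.
φ(89) = 89 − 1 = 88.
φ(251) = 251 − 1 = 250.
Since φ is multiplicative, φ(25622833) = 30 · 36 · 88 · 250 = 23760000.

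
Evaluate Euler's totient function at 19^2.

φ(361) = 361 · (1 − 1/19)
       = 361 · 18/19 = 342.

342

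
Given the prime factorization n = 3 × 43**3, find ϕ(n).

155316

φ(3) = 3 − 1 = 2.
φ(43^3) = 43^2·(43−1) = 1849·42 = 77658.
Since φ is multiplicative, φ(238521) = 2 · 77658 = 155316.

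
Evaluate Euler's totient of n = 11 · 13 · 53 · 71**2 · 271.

φ(11) = 11 − 1 = 10.
φ(13) = 13 − 1 = 12.
φ(53) = 53 − 1 = 52.
φ(71^2) = 71^2 − 71^1 = 5041 − 71 = 4970.
φ(271) = 271 − 1 = 270.
Since φ is multiplicative, φ(10353755269) = 10 · 12 · 52 · 4970 · 270 = 8373456000.

8373456000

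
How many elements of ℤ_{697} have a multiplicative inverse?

697 = 17 · 41.
φ(697) = 697 · (1 − 1/17) · (1 − 1/41)
       = 697 · 640/697 = 640.

640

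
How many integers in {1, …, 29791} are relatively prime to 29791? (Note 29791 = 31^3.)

φ(29791) = 29791 · (1 − 1/31)
       = 29791 · 30/31 = 28830.

28830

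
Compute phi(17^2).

φ(17^2) = 17^1·(17−1) = 17·16 = 272.

272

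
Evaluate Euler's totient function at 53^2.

2756

φ(2809) = 2809 · (1 − 1/53)
       = 2809 · 52/53 = 2756.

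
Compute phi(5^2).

φ(25) = 25 · (1 − 1/5)
       = 25 · 4/5 = 20.

20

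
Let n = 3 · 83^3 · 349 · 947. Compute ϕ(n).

φ(3) = 3 − 1 = 2.
φ(83^3) = 83^3 − 83^2 = 571787 − 6889 = 564898.
φ(349) = 349 − 1 = 348.
φ(947) = 947 − 1 = 946.
Multiply: 2 · 564898 · 348 · 946 = 371937881568.

371937881568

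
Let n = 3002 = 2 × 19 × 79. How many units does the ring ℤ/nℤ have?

φ(3002) = 3002 · (1 − 1/2) · (1 − 1/19) · (1 − 1/79)
       = 3002 · 1404/3002 = 1404.

1404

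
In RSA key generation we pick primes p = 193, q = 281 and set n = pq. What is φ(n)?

53760

φ(n) = (p − 1)(q − 1) = (193−1)(281−1) = 192·280 = 53760.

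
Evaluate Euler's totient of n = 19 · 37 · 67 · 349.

14883264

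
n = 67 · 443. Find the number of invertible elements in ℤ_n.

29172

φ(67) = 67 − 1 = 66.
φ(443) = 443 − 1 = 442.
Multiply: 66 · 442 = 29172.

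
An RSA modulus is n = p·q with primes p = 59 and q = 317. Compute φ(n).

18328

φ(18703) = 18703 · (1 − 1/59) · (1 − 1/317)
       = 18703 · 18328/18703 = 18328.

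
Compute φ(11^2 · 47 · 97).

485760

φ(551639) = 551639 · (1 − 1/11) · (1 − 1/47) · (1 − 1/97)
       = 551639 · 44160/50149 = 485760.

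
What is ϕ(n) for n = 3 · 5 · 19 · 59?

8352

φ(3) = 3 − 1 = 2.
φ(5) = 5 − 1 = 4.
φ(19) = 19 − 1 = 18.
φ(59) = 59 − 1 = 58.
φ(16815) = 2 × 4 × 18 × 58 = 8352.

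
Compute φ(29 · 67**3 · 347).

2870302512

φ(29) = 29 − 1 = 28.
φ(67^3) = 67^3 − 67^2 = 300763 − 4489 = 296274.
φ(347) = 347 − 1 = 346.
φ(3026578069) = 28 × 296274 × 346 = 2870302512.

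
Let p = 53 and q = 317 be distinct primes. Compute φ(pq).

16432

φ(n) = (p − 1)(q − 1) = (53−1)(317−1) = 52·316 = 16432.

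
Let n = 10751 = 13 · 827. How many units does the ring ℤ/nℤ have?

φ(10751) = 10751 · (1 − 1/13) · (1 − 1/827)
       = 10751 · 9912/10751 = 9912.

9912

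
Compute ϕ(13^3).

2028

φ(2197) = 2197 · (1 − 1/13)
       = 2197 · 12/13 = 2028.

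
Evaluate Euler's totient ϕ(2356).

1080

2356 = 2^2 × 19 × 31.
φ(2356) = 2356 · (1 − 1/2) · (1 − 1/19) · (1 − 1/31)
       = 2356 · 540/1178 = 1080.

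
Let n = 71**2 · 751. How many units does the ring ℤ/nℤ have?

3727500

φ(71^2) = 71^1·(71−1) = 71·70 = 4970.
φ(751) = 751 − 1 = 750.
φ(3785791) = 4970 × 750 = 3727500.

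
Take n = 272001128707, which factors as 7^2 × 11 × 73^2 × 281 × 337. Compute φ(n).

207683481600

φ(272001128707) = 272001128707 · (1 − 1/7) · (1 − 1/11) · (1 − 1/73) · (1 − 1/281) · (1 − 1/337)
       = 272001128707 · 406425600/532291837 = 207683481600.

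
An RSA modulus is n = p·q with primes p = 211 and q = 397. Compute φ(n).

83160

φ(pq) = (p−1)(q−1) = 210 · 396 = 83160.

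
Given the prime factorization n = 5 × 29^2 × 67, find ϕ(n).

214368

φ(281735) = 281735 · (1 − 1/5) · (1 − 1/29) · (1 − 1/67)
       = 281735 · 7392/9715 = 214368.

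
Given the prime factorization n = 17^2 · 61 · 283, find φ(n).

4602240

φ(4989007) = 4989007 · (1 − 1/17) · (1 − 1/61) · (1 − 1/283)
       = 4989007 · 270720/293471 = 4602240.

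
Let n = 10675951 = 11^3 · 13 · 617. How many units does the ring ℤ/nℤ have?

φ(10675951) = 10675951 · (1 − 1/11) · (1 − 1/13) · (1 − 1/617)
       = 10675951 · 73920/88231 = 8944320.

8944320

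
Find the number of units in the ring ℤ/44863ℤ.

Factor 44863: 44863 = 7 · 13 · 17 · 29.
φ(44863) = 44863 · (1 − 1/7) · (1 − 1/13) · (1 − 1/17) · (1 − 1/29)
       = 44863 · 32256/44863 = 32256.

32256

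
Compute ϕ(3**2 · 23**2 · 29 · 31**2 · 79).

φ(10482060411) = 10482060411 · (1 − 1/3) · (1 − 1/23) · (1 − 1/29) · (1 − 1/31) · (1 − 1/79)
       = 10482060411 · 2882880/4900449 = 6166480320.

6166480320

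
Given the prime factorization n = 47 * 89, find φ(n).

4048

φ(4183) = 4183 · (1 − 1/47) · (1 − 1/89)
       = 4183 · 4048/4183 = 4048.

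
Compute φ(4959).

Prime factorization: 4959 = 3**2 · 19 · 29.
φ(4959) = 4959 · (1 − 1/3) · (1 − 1/19) · (1 − 1/29)
       = 4959 · 1008/1653 = 3024.

3024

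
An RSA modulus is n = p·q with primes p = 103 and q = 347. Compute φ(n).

φ(pq) = (p−1)(q−1) = 102 · 346 = 35292.

35292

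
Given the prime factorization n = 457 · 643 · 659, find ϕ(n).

φ(193647809) = 193647809 · (1 − 1/457) · (1 − 1/643) · (1 − 1/659)
       = 193647809 · 192630816/193647809 = 192630816.

192630816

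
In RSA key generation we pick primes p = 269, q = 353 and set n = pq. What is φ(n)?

94336

φ(269) = 269 − 1 = 268.
φ(353) = 353 − 1 = 352.
Multiply: 268 · 352 = 94336.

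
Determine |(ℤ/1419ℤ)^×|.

Prime factorization: 1419 = 3 · 11 · 43.
φ(3) = 3 − 1 = 2.
φ(11) = 11 − 1 = 10.
φ(43) = 43 − 1 = 42.
φ(1419) = 2 × 10 × 42 = 840.

840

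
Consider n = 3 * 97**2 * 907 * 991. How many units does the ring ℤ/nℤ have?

16704610560

φ(3) = 3 − 1 = 2.
φ(97^2) = 97^1·(97−1) = 97·96 = 9312.
φ(907) = 907 − 1 = 906.
φ(991) = 991 − 1 = 990.
Multiply: 2 · 9312 · 906 · 990 = 16704610560.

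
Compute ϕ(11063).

9504

Prime factorization: 11063 = 13 * 23 * 37.
φ(13) = 13 − 1 = 12.
φ(23) = 23 − 1 = 22.
φ(37) = 37 − 1 = 36.
Since φ is multiplicative, φ(11063) = 12 · 22 · 36 = 9504.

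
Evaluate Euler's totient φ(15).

8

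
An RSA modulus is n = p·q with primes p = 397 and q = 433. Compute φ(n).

For distinct primes, φ(pq) = (p−1)(q−1) = 396 × 432 = 171072.

171072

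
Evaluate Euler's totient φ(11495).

7920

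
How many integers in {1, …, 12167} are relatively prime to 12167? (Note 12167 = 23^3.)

11638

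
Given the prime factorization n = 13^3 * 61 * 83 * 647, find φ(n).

6445632960

φ(13^3) = 13^2·(13−1) = 169·12 = 2028.
φ(61) = 61 − 1 = 60.
φ(83) = 83 − 1 = 82.
φ(647) = 647 − 1 = 646.
Multiply: 2028 · 60 · 82 · 646 = 6445632960.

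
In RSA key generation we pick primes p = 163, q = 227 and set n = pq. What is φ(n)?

φ(163) = 163 − 1 = 162.
φ(227) = 227 − 1 = 226.
φ(37001) = 162 × 226 = 36612.

36612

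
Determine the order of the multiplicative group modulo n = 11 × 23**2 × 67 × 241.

φ(11) = 11 − 1 = 10.
φ(23^2) = 23^1·(23−1) = 23·22 = 506.
φ(67) = 67 − 1 = 66.
φ(241) = 241 − 1 = 240.
φ(93959393) = 10 × 506 × 66 × 240 = 80150400.

80150400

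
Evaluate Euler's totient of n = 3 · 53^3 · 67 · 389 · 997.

7451094613248

φ(11605622121741) = 11605622121741 · (1 − 1/3) · (1 − 1/53) · (1 − 1/67) · (1 − 1/389) · (1 − 1/997)
       = 11605622121741 · 2652579072/4131584949 = 7451094613248.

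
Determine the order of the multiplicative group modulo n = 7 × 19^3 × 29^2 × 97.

3039192576

φ(3916756501) = 3916756501 · (1 − 1/7) · (1 − 1/19) · (1 − 1/29) · (1 − 1/97)
       = 3916756501 · 290304/374129 = 3039192576.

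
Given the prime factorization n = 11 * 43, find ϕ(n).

φ(11) = 11 − 1 = 10.
φ(43) = 43 − 1 = 42.
φ(473) = 10 × 42 = 420.

420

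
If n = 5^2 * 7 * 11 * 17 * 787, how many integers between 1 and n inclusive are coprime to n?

φ(25754575) = 25754575 · (1 − 1/5) · (1 − 1/7) · (1 − 1/11) · (1 − 1/17) · (1 − 1/787)
       = 25754575 · 3018240/5150915 = 15091200.

15091200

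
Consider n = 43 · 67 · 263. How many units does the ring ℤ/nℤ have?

726264

φ(43) = 43 − 1 = 42.
φ(67) = 67 − 1 = 66.
φ(263) = 263 − 1 = 262.
Multiply: 42 · 66 · 262 = 726264.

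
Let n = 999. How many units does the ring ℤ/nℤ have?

648

Factor 999: 999 = 3**3 * 37.
φ(999) = 999 · (1 − 1/3) · (1 − 1/37)
       = 999 · 72/111 = 648.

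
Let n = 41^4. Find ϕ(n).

2756840

φ(41^4) = 41^4 − 41^3 = 2825761 − 68921 = 2756840.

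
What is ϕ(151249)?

First factor: 151249 = 7 × 17 × 31 × 41.
φ(151249) = 151249 · (1 − 1/7) · (1 − 1/17) · (1 − 1/31) · (1 − 1/41)
       = 151249 · 115200/151249 = 115200.

115200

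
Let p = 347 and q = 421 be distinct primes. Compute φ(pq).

145320

For distinct primes, φ(pq) = (p−1)(q−1) = 346 × 420 = 145320.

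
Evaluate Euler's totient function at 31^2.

930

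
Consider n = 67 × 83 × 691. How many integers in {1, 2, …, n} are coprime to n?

φ(67) = 67 − 1 = 66.
φ(83) = 83 − 1 = 82.
φ(691) = 691 − 1 = 690.
Since φ is multiplicative, φ(3842651) = 66 · 82 · 690 = 3734280.

3734280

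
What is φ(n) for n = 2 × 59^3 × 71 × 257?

φ(7495101226) = 7495101226 · (1 − 1/2) · (1 − 1/59) · (1 − 1/71) · (1 − 1/257)
       = 7495101226 · 1039360/2153146 = 3618012160.

3618012160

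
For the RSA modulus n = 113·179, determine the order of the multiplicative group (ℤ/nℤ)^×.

19936

φ(n) = (p − 1)(q − 1) = (113−1)(179−1) = 112·178 = 19936.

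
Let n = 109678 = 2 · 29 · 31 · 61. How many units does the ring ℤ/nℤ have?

50400

φ(2) = 2 − 1 = 1.
φ(29) = 29 − 1 = 28.
φ(31) = 31 − 1 = 30.
φ(61) = 61 − 1 = 60.
Since φ is multiplicative, φ(109678) = 1 · 28 · 30 · 60 = 50400.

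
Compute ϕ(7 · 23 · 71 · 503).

4638480

φ(7) = 7 − 1 = 6.
φ(23) = 23 − 1 = 22.
φ(71) = 71 − 1 = 70.
φ(503) = 503 − 1 = 502.
φ(5749793) = 6 × 22 × 70 × 502 = 4638480.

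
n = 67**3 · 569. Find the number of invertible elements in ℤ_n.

φ(171134147) = 171134147 · (1 − 1/67) · (1 − 1/569)
       = 171134147 · 37488/38123 = 168283632.

168283632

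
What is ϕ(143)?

120

143 = 11 × 13.
φ(11) = 11 − 1 = 10.
φ(13) = 13 − 1 = 12.
Since φ is multiplicative, φ(143) = 10 · 12 = 120.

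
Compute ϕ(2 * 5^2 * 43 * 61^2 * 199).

608731200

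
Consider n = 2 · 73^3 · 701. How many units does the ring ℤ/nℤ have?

φ(545401834) = 545401834 · (1 − 1/2) · (1 − 1/73) · (1 − 1/701)
       = 545401834 · 50400/102346 = 268581600.

268581600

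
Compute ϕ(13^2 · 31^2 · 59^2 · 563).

φ(318289645427) = 318289645427 · (1 − 1/13) · (1 − 1/31) · (1 − 1/59) · (1 − 1/563)
       = 318289645427 · 11734560/13386451 = 279012633120.

279012633120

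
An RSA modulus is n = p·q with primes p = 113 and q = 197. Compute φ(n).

For distinct primes, φ(pq) = (p−1)(q−1) = 112 × 196 = 21952.

21952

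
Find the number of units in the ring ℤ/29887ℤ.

Factor 29887: 29887 = 11**2 * 13 * 19.
φ(11^2) = 11^2 − 11^1 = 121 − 11 = 110.
φ(13) = 13 − 1 = 12.
φ(19) = 19 − 1 = 18.
φ(29887) = 110 × 12 × 18 = 23760.

23760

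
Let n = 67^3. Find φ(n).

φ(67^3) = 67^3 − 67^2 = 300763 − 4489 = 296274.

296274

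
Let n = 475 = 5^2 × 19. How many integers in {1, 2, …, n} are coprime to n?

360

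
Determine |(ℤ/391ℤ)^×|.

352

391 = 17 · 23.
φ(391) = 391 · (1 − 1/17) · (1 − 1/23)
       = 391 · 352/391 = 352.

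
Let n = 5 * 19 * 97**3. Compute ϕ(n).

φ(86703935) = 86703935 · (1 − 1/5) · (1 − 1/19) · (1 − 1/97)
       = 86703935 · 6912/9215 = 65035008.

65035008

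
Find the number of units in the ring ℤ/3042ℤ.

Prime factorization: 3042 = 2 * 3^2 * 13^2.
φ(3042) = 3042 · (1 − 1/2) · (1 − 1/3) · (1 − 1/13)
       = 3042 · 24/78 = 936.

936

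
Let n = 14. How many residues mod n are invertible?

6

14 = 2 · 7.
φ(14) = 14 · (1 − 1/2) · (1 − 1/7)
       = 14 · 6/14 = 6.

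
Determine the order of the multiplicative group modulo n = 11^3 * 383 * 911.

420620200

φ(11^3) = 11^3 − 11^2 = 1331 − 121 = 1210.
φ(383) = 383 − 1 = 382.
φ(911) = 911 − 1 = 910.
Multiply: 1210 · 382 · 910 = 420620200.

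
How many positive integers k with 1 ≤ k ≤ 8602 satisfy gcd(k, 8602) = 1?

3520

Factor 8602: 8602 = 2 × 11 × 17 × 23.
φ(2) = 2 − 1 = 1.
φ(11) = 11 − 1 = 10.
φ(17) = 17 − 1 = 16.
φ(23) = 23 − 1 = 22.
Since φ is multiplicative, φ(8602) = 1 · 10 · 16 · 22 = 3520.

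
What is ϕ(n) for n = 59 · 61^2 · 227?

47975280

φ(59) = 59 − 1 = 58.
φ(61^2) = 61^1·(61−1) = 61·60 = 3660.
φ(227) = 227 − 1 = 226.
Multiply: 58 · 3660 · 226 = 47975280.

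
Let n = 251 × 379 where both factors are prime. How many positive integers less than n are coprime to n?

94500

φ(pq) = (p−1)(q−1) = 250 · 378 = 94500.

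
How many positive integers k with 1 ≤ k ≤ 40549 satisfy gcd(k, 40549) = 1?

36960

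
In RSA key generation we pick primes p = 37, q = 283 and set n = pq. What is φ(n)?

For distinct primes, φ(pq) = (p−1)(q−1) = 36 × 282 = 10152.

10152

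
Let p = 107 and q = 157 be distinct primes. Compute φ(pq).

16536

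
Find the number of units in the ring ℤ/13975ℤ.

Prime factorization: 13975 = 5^2 × 13 × 43.
φ(5^2) = 5^2 − 5^1 = 25 − 5 = 20.
φ(13) = 13 − 1 = 12.
φ(43) = 43 − 1 = 42.
Multiply: 20 · 12 · 42 = 10080.

10080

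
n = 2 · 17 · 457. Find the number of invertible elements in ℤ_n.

7296

φ(15538) = 15538 · (1 − 1/2) · (1 − 1/17) · (1 − 1/457)
       = 15538 · 7296/15538 = 7296.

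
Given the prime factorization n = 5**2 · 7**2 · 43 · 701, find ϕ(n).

φ(36925175) = 36925175 · (1 − 1/5) · (1 − 1/7) · (1 − 1/43) · (1 − 1/701)
       = 36925175 · 705600/1055005 = 24696000.

24696000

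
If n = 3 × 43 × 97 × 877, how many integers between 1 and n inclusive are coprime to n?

7064064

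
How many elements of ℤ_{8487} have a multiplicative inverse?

5280

8487 = 3^2 × 23 × 41.
φ(3^2) = 3^1·(3−1) = 3·2 = 6.
φ(23) = 23 − 1 = 22.
φ(41) = 41 − 1 = 40.
Since φ is multiplicative, φ(8487) = 6 · 22 · 40 = 5280.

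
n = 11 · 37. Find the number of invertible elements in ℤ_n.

φ(407) = 407 · (1 − 1/11) · (1 − 1/37)
       = 407 · 360/407 = 360.

360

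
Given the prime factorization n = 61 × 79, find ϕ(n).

φ(61) = 61 − 1 = 60.
φ(79) = 79 − 1 = 78.
Since φ is multiplicative, φ(4819) = 60 · 78 = 4680.

4680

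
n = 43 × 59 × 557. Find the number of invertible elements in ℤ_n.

φ(43) = 43 − 1 = 42.
φ(59) = 59 − 1 = 58.
φ(557) = 557 − 1 = 556.
Multiply: 42 · 58 · 556 = 1354416.

1354416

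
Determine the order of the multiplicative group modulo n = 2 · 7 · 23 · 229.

φ(73738) = 73738 · (1 − 1/2) · (1 − 1/7) · (1 − 1/23) · (1 − 1/229)
       = 73738 · 30096/73738 = 30096.

30096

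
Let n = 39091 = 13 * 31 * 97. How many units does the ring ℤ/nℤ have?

34560

φ(13) = 13 − 1 = 12.
φ(31) = 31 − 1 = 30.
φ(97) = 97 − 1 = 96.
Multiply: 12 · 30 · 96 = 34560.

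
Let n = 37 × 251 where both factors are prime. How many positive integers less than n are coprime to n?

φ(9287) = 9287 · (1 − 1/37) · (1 − 1/251)
       = 9287 · 9000/9287 = 9000.

9000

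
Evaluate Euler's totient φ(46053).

24192

Factor 46053: 46053 = 3^2 × 7 × 17 × 43.
φ(3^2) = 3^1·(3−1) = 3·2 = 6.
φ(7) = 7 − 1 = 6.
φ(17) = 17 − 1 = 16.
φ(43) = 43 − 1 = 42.
Since φ is multiplicative, φ(46053) = 6 · 6 · 16 · 42 = 24192.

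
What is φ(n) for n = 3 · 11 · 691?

φ(3) = 3 − 1 = 2.
φ(11) = 11 − 1 = 10.
φ(691) = 691 − 1 = 690.
φ(22803) = 2 × 10 × 690 = 13800.

13800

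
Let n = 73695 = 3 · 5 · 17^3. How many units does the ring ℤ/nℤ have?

φ(3) = 3 − 1 = 2.
φ(5) = 5 − 1 = 4.
φ(17^3) = 17^3 − 17^2 = 4913 − 289 = 4624.
φ(73695) = 2 × 4 × 4624 = 36992.

36992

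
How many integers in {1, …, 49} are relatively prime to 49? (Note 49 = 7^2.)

42

φ(49) = 49 · (1 − 1/7)
       = 49 · 6/7 = 42.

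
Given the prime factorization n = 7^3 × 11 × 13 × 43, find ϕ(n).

1481760

φ(2109107) = 2109107 · (1 − 1/7) · (1 − 1/11) · (1 − 1/13) · (1 − 1/43)
       = 2109107 · 30240/43043 = 1481760.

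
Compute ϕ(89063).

74880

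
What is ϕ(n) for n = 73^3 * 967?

370642608

φ(376179439) = 376179439 · (1 − 1/73) · (1 − 1/967)
       = 376179439 · 69552/70591 = 370642608.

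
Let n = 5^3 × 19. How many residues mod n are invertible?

1800

φ(2375) = 2375 · (1 − 1/5) · (1 − 1/19)
       = 2375 · 72/95 = 1800.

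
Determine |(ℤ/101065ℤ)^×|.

Prime factorization: 101065 = 5 × 17 × 29 × 41.
φ(5) = 5 − 1 = 4.
φ(17) = 17 − 1 = 16.
φ(29) = 29 − 1 = 28.
φ(41) = 41 − 1 = 40.
Multiply: 4 · 16 · 28 · 40 = 71680.

71680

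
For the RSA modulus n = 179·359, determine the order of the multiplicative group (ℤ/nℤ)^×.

63724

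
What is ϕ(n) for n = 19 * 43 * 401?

φ(327617) = 327617 · (1 − 1/19) · (1 − 1/43) · (1 − 1/401)
       = 327617 · 302400/327617 = 302400.

302400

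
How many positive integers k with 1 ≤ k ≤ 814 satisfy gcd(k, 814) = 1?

360

814 = 2 · 11 · 37.
φ(2) = 2 − 1 = 1.
φ(11) = 11 − 1 = 10.
φ(37) = 37 − 1 = 36.
φ(814) = 1 × 10 × 36 = 360.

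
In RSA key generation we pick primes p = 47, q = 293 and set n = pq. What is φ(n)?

13432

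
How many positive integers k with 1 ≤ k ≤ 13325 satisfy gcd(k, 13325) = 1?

First factor: 13325 = 5^2 · 13 · 41.
φ(13325) = 13325 · (1 − 1/5) · (1 − 1/13) · (1 − 1/41)
       = 13325 · 1920/2665 = 9600.

9600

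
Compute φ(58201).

47520

Prime factorization: 58201 = 11^2 · 13 · 37.
φ(58201) = 58201 · (1 − 1/11) · (1 − 1/13) · (1 − 1/37)
       = 58201 · 4320/5291 = 47520.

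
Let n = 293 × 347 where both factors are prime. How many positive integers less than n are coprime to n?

φ(101671) = 101671 · (1 − 1/293) · (1 − 1/347)
       = 101671 · 101032/101671 = 101032.

101032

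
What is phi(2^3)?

4

φ(2^3) = 2^3 − 2^2 = 8 − 4 = 4.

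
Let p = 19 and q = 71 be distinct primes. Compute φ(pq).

1260

φ(19) = 19 − 1 = 18.
φ(71) = 71 − 1 = 70.
Since φ is multiplicative, φ(1349) = 18 · 70 = 1260.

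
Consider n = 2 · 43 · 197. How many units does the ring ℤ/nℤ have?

φ(16942) = 16942 · (1 − 1/2) · (1 − 1/43) · (1 − 1/197)
       = 16942 · 8232/16942 = 8232.

8232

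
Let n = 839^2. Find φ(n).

703082

φ(839^2) = 839^1·(839−1) = 839·838 = 703082.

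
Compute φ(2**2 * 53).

φ(2^2) = 2^1·(2−1) = 2·1 = 2.
φ(53) = 53 − 1 = 52.
Multiply: 2 · 52 = 104.

104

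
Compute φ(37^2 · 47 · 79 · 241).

φ(37^2) = 37^1·(37−1) = 37·36 = 1332.
φ(47) = 47 − 1 = 46.
φ(79) = 79 − 1 = 78.
φ(241) = 241 − 1 = 240.
Since φ is multiplicative, φ(1225026377) = 1332 · 46 · 78 · 240 = 1147011840.

1147011840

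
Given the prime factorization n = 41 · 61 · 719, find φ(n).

1723200

φ(1798219) = 1798219 · (1 − 1/41) · (1 − 1/61) · (1 − 1/719)
       = 1798219 · 1723200/1798219 = 1723200.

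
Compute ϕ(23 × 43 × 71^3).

326051880

φ(353973979) = 353973979 · (1 − 1/23) · (1 − 1/43) · (1 − 1/71)
       = 353973979 · 64680/70219 = 326051880.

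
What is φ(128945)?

First factor: 128945 = 5 · 17 · 37 · 41.
φ(5) = 5 − 1 = 4.
φ(17) = 17 − 1 = 16.
φ(37) = 37 − 1 = 36.
φ(41) = 41 − 1 = 40.
Since φ is multiplicative, φ(128945) = 4 · 16 · 36 · 40 = 92160.

92160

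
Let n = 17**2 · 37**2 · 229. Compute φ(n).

φ(17^2) = 17^1·(17−1) = 17·16 = 272.
φ(37^2) = 37^1·(37−1) = 37·36 = 1332.
φ(229) = 229 − 1 = 228.
φ(90601789) = 272 × 1332 × 228 = 82605312.

82605312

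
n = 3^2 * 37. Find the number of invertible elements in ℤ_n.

216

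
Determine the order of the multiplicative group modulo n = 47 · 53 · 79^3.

φ(47) = 47 − 1 = 46.
φ(53) = 53 − 1 = 52.
φ(79^3) = 79^2·(79−1) = 6241·78 = 486798.
φ(1228160149) = 46 × 52 × 486798 = 1164420816.

1164420816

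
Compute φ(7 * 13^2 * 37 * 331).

φ(14488201) = 14488201 · (1 − 1/7) · (1 − 1/13) · (1 − 1/37) · (1 − 1/331)
       = 14488201 · 855360/1114477 = 11119680.

11119680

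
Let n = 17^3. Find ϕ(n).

φ(4913) = 4913 · (1 − 1/17)
       = 4913 · 16/17 = 4624.

4624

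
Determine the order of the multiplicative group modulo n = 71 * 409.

28560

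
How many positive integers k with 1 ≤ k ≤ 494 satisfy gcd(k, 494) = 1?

216

494 = 2 · 13 · 19.
φ(2) = 2 − 1 = 1.
φ(13) = 13 − 1 = 12.
φ(19) = 19 − 1 = 18.
φ(494) = 1 × 12 × 18 = 216.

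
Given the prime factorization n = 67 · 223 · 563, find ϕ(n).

8234424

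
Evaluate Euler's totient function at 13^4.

26364

φ(13^4) = 13^4 − 13^3 = 28561 − 2197 = 26364.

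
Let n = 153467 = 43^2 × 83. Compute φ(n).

φ(153467) = 153467 · (1 − 1/43) · (1 − 1/83)
       = 153467 · 3444/3569 = 148092.

148092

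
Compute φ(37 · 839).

30168

φ(31043) = 31043 · (1 − 1/37) · (1 − 1/839)
       = 31043 · 30168/31043 = 30168.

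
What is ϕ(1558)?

720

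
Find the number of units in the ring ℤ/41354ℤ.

Factor 41354: 41354 = 2 * 23 * 29 * 31.
φ(2) = 2 − 1 = 1.
φ(23) = 23 − 1 = 22.
φ(29) = 29 − 1 = 28.
φ(31) = 31 − 1 = 30.
φ(41354) = 1 × 22 × 28 × 30 = 18480.

18480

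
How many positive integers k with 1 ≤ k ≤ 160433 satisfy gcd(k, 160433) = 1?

120960

First factor: 160433 = 7 × 13 × 41 × 43.
φ(160433) = 160433 · (1 − 1/7) · (1 − 1/13) · (1 − 1/41) · (1 − 1/43)
       = 160433 · 120960/160433 = 120960.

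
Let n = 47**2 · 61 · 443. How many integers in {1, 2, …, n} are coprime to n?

φ(47^2) = 47^2 − 47^1 = 2209 − 47 = 2162.
φ(61) = 61 − 1 = 60.
φ(443) = 443 − 1 = 442.
φ(59693807) = 2162 × 60 × 442 = 57336240.

57336240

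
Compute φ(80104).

34560

First factor: 80104 = 2^3 · 17 · 19 · 31.
φ(80104) = 80104 · (1 − 1/2) · (1 − 1/17) · (1 − 1/19) · (1 − 1/31)
       = 80104 · 8640/20026 = 34560.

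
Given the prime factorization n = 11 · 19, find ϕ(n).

φ(11) = 11 − 1 = 10.
φ(19) = 19 − 1 = 18.
Multiply: 10 · 18 = 180.

180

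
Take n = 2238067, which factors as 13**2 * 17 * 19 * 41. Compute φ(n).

φ(2238067) = 2238067 · (1 − 1/13) · (1 − 1/17) · (1 − 1/19) · (1 − 1/41)
       = 2238067 · 138240/172159 = 1797120.

1797120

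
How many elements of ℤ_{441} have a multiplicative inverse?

First factor: 441 = 3^2 × 7^2.
φ(441) = 441 · (1 − 1/3) · (1 − 1/7)
       = 441 · 12/21 = 252.

252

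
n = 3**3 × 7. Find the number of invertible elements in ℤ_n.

108

φ(3^3) = 3^2·(3−1) = 9·2 = 18.
φ(7) = 7 − 1 = 6.
φ(189) = 18 × 6 = 108.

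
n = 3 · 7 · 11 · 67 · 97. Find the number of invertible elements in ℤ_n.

760320

φ(3) = 3 − 1 = 2.
φ(7) = 7 − 1 = 6.
φ(11) = 11 − 1 = 10.
φ(67) = 67 − 1 = 66.
φ(97) = 97 − 1 = 96.
φ(1501269) = 2 × 6 × 10 × 66 × 96 = 760320.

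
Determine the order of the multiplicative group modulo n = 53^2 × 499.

φ(53^2) = 53^2 − 53^1 = 2809 − 53 = 2756.
φ(499) = 499 − 1 = 498.
Since φ is multiplicative, φ(1401691) = 2756 · 498 = 1372488.

1372488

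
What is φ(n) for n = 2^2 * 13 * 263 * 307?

1924128

φ(4198532) = 4198532 · (1 − 1/2) · (1 − 1/13) · (1 − 1/263) · (1 − 1/307)
       = 4198532 · 962064/2099266 = 1924128.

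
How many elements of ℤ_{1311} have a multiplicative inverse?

1311 = 3 · 19 · 23.
φ(3) = 3 − 1 = 2.
φ(19) = 19 − 1 = 18.
φ(23) = 23 − 1 = 22.
Since φ is multiplicative, φ(1311) = 2 · 18 · 22 = 792.

792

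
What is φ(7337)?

Factor 7337: 7337 = 11 × 23 × 29.
φ(7337) = 7337 · (1 − 1/11) · (1 − 1/23) · (1 − 1/29)
       = 7337 · 6160/7337 = 6160.

6160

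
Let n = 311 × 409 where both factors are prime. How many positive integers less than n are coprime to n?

126480

For distinct primes, φ(pq) = (p−1)(q−1) = 310 × 408 = 126480.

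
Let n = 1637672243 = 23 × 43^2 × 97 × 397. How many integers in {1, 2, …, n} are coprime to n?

φ(1637672243) = 1637672243 · (1 − 1/23) · (1 − 1/43) · (1 − 1/97) · (1 − 1/397)
       = 1637672243 · 35126784/38085401 = 1510451712.

1510451712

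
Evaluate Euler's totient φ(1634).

756

First factor: 1634 = 2 · 19 · 43.
φ(1634) = 1634 · (1 − 1/2) · (1 − 1/19) · (1 − 1/43)
       = 1634 · 756/1634 = 756.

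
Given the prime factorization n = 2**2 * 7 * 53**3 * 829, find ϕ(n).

1451331648

φ(3455732924) = 3455732924 · (1 − 1/2) · (1 − 1/7) · (1 − 1/53) · (1 − 1/829)
       = 3455732924 · 258336/615118 = 1451331648.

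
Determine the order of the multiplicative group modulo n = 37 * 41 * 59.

φ(89503) = 89503 · (1 − 1/37) · (1 − 1/41) · (1 − 1/59)
       = 89503 · 83520/89503 = 83520.

83520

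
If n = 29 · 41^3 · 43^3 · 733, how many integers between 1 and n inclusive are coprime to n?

107024453464320

φ(29) = 29 − 1 = 28.
φ(41^3) = 41^3 − 41^2 = 68921 − 1681 = 67240.
φ(43^3) = 43^3 − 43^2 = 79507 − 1849 = 77658.
φ(733) = 733 − 1 = 732.
Since φ is multiplicative, φ(116482024287379) = 28 · 67240 · 77658 · 732 = 107024453464320.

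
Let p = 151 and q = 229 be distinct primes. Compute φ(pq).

34200

φ(34579) = 34579 · (1 − 1/151) · (1 − 1/229)
       = 34579 · 34200/34579 = 34200.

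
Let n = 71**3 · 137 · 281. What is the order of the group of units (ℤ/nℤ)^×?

φ(71^3) = 71^2·(71−1) = 5041·70 = 352870.
φ(137) = 137 − 1 = 136.
φ(281) = 281 − 1 = 280.
φ(13778499767) = 352870 × 136 × 280 = 13437289600.

13437289600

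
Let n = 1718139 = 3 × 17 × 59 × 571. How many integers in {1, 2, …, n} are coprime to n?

φ(3) = 3 − 1 = 2.
φ(17) = 17 − 1 = 16.
φ(59) = 59 − 1 = 58.
φ(571) = 571 − 1 = 570.
Multiply: 2 · 16 · 58 · 570 = 1057920.

1057920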